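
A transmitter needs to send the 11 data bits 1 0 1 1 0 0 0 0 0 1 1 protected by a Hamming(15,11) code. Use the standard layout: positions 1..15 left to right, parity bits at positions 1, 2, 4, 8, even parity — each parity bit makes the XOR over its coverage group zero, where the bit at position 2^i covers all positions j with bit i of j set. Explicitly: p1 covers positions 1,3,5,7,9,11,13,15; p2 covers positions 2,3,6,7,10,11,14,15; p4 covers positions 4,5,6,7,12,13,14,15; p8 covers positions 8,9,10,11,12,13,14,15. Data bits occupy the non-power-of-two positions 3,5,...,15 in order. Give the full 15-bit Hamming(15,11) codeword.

111001100000011

Place data bits at non-power-of-two positions: b3=1, b5=0, b6=1, b7=1, b9=0, b10=0, b11=0, b12=0, b13=0, b14=1, b15=1.
p1 = XOR of data positions {3,5,7,9,11,13,15} = 1⊕0⊕1⊕0⊕0⊕0⊕1 = 1
p2 = XOR of data positions {3,6,7,10,11,14,15} = 1⊕1⊕1⊕0⊕0⊕1⊕1 = 1
p4 = XOR of data positions {5,6,7,12,13,14,15} = 0⊕1⊕1⊕0⊕0⊕1⊕1 = 0
p8 = XOR of data positions {9,10,11,12,13,14,15} = 0⊕0⊕0⊕0⊕0⊕1⊕1 = 0
Codeword b1..b15 = 111001100000011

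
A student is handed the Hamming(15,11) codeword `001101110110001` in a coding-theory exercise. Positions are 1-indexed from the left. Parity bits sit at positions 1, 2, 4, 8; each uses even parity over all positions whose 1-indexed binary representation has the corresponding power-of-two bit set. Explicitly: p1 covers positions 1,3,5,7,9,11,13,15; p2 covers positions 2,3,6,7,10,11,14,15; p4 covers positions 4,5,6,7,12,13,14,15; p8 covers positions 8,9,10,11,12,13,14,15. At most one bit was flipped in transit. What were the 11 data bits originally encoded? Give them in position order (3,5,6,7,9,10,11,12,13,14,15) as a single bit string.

10110110001

s1: b1⊕b3⊕b5⊕b7⊕b9⊕b11⊕b13⊕b15 = 0⊕1⊕0⊕1⊕0⊕1⊕0⊕1 = 0
s2: b2⊕b3⊕b6⊕b7⊕b10⊕b11⊕b14⊕b15 = 0⊕1⊕1⊕1⊕1⊕1⊕0⊕1 = 0
s4: b4⊕b5⊕b6⊕b7⊕b12⊕b13⊕b14⊕b15 = 1⊕0⊕1⊕1⊕0⊕0⊕0⊕1 = 0
s8: b8⊕b9⊕b10⊕b11⊕b12⊕b13⊕b14⊕b15 = 1⊕0⊕1⊕1⊕0⊕0⊕0⊕1 = 0
Syndrome (s8...s1) = 0000 → position 0 (no error).
No correction needed.
Data bits at positions 3,5,6,7,9,10,11,12,13,14,15: 10110110001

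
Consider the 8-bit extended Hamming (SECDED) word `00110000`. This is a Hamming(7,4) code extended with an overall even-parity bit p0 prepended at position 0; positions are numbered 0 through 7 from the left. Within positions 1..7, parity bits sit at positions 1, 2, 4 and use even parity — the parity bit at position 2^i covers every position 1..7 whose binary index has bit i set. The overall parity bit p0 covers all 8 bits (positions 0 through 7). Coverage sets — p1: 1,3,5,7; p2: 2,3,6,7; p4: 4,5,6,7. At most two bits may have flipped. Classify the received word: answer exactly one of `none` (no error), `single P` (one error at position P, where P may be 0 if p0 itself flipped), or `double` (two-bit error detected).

double

s1: b1⊕b3⊕b5⊕b7 = 0⊕1⊕0⊕0 = 1
s2: b2⊕b3⊕b6⊕b7 = 1⊕1⊕0⊕0 = 0
s4: b4⊕b5⊕b6⊕b7 = 0⊕0⊕0⊕0 = 0
Syndrome (s4...s1) = 001 → position 1.
Overall parity (XOR of all 8 bits, including p0): 0⊕0⊕1⊕1⊕0⊕0⊕0⊕0 = 0
Overall=0, syndrome position=1 → double-bit error detected (uncorrectable).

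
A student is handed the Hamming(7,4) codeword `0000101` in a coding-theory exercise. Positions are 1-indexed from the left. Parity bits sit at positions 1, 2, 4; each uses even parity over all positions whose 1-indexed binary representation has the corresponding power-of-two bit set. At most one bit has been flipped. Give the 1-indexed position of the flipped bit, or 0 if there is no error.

2

s1: b1⊕b3⊕b5⊕b7 = 0⊕0⊕1⊕1 = 0
s2: b2⊕b3⊕b6⊕b7 = 0⊕0⊕0⊕1 = 1
s4: b4⊕b5⊕b6⊕b7 = 0⊕1⊕0⊕1 = 0
Syndrome (s4...s1) = 010 → position 2.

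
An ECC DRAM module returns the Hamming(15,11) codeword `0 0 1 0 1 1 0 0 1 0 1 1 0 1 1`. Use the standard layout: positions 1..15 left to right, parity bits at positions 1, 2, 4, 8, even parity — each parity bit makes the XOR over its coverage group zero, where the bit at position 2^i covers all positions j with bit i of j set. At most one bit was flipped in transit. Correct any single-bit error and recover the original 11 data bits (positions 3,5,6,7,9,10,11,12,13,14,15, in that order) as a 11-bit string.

s1: b1⊕b3⊕b5⊕b7⊕b9⊕b11⊕b13⊕b15 = 0⊕1⊕1⊕0⊕1⊕1⊕0⊕1 = 1
s2: b2⊕b3⊕b6⊕b7⊕b10⊕b11⊕b14⊕b15 = 0⊕1⊕1⊕0⊕0⊕1⊕1⊕1 = 1
s4: b4⊕b5⊕b6⊕b7⊕b12⊕b13⊕b14⊕b15 = 0⊕1⊕1⊕0⊕1⊕0⊕1⊕1 = 1
s8: b8⊕b9⊕b10⊕b11⊕b12⊕b13⊕b14⊕b15 = 0⊕1⊕0⊕1⊕1⊕0⊕1⊕1 = 1
Syndrome (s8...s1) = 1111 → position 15.
Flip bit 15: corrected codeword = 001011001011010
Data bits at positions 3,5,6,7,9,10,11,12,13,14,15: 11101011010

11101011010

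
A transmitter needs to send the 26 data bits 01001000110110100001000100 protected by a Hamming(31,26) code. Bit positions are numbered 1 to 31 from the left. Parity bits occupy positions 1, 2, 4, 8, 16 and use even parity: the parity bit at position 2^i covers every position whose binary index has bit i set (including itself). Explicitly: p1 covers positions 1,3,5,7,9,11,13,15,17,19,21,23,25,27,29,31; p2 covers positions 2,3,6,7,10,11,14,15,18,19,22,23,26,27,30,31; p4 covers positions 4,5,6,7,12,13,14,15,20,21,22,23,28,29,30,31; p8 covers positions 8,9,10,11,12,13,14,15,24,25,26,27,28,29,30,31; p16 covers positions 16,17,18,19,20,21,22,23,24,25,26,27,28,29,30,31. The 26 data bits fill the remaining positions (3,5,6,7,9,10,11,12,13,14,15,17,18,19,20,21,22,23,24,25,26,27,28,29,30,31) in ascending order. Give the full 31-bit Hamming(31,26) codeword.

0001100110001101110100001000100

Place data bits at non-power-of-two positions: b3=0, b5=1, b6=0, b7=0, b9=1, b10=0, b11=0, b12=0, b13=1, b14=1, b15=0, b17=1, b18=1, b19=0, b20=1, b21=0, b22=0, b23=0, b24=0, b25=1, b26=0, b27=0, b28=0, b29=1, b30=0, b31=0.
p1 = XOR of data positions {3,5,7,9,11,13,15,17,19,21,23,25,27,29,31} = 0⊕1⊕0⊕1⊕0⊕1⊕0⊕1⊕0⊕0⊕0⊕1⊕0⊕1⊕0 = 0
p2 = XOR of data positions {3,6,7,10,11,14,15,18,19,22,23,26,27,30,31} = 0⊕0⊕0⊕0⊕0⊕1⊕0⊕1⊕0⊕0⊕0⊕0⊕0⊕0⊕0 = 0
p4 = XOR of data positions {5,6,7,12,13,14,15,20,21,22,23,28,29,30,31} = 1⊕0⊕0⊕0⊕1⊕1⊕0⊕1⊕0⊕0⊕0⊕0⊕1⊕0⊕0 = 1
p8 = XOR of data positions {9,10,11,12,13,14,15,24,25,26,27,28,29,30,31} = 1⊕0⊕0⊕0⊕1⊕1⊕0⊕0⊕1⊕0⊕0⊕0⊕1⊕0⊕0 = 1
p16 = XOR of data positions {17,18,19,20,21,22,23,24,25,26,27,28,29,30,31} = 1⊕1⊕0⊕1⊕0⊕0⊕0⊕0⊕1⊕0⊕0⊕0⊕1⊕0⊕0 = 1
Codeword b1..b31 = 0001100110001101110100001000100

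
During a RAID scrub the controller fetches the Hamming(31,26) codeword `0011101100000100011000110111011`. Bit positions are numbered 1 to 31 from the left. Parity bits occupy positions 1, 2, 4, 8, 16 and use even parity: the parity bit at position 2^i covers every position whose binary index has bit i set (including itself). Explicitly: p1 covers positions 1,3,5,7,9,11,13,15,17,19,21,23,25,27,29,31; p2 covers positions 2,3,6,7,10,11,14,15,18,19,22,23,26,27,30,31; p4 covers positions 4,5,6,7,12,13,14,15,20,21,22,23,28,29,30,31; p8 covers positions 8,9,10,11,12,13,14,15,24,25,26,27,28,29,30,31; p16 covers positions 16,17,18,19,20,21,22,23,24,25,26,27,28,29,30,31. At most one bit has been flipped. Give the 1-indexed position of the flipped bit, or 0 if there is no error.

17

s1: b1⊕b3⊕b5⊕b7⊕b9⊕b11⊕b13⊕b15⊕b17⊕b19⊕b21⊕b23⊕b25⊕b27⊕b29⊕b31 = 0⊕1⊕1⊕1⊕0⊕0⊕0⊕0⊕0⊕1⊕0⊕1⊕0⊕1⊕0⊕1 = 1
s2: b2⊕b3⊕b6⊕b7⊕b10⊕b11⊕b14⊕b15⊕b18⊕b19⊕b22⊕b23⊕b26⊕b27⊕b30⊕b31 = 0⊕1⊕0⊕1⊕0⊕0⊕1⊕0⊕1⊕1⊕0⊕1⊕1⊕1⊕1⊕1 = 0
s4: b4⊕b5⊕b6⊕b7⊕b12⊕b13⊕b14⊕b15⊕b20⊕b21⊕b22⊕b23⊕b28⊕b29⊕b30⊕b31 = 1⊕1⊕0⊕1⊕0⊕0⊕1⊕0⊕0⊕0⊕0⊕1⊕1⊕0⊕1⊕1 = 0
s8: b8⊕b9⊕b10⊕b11⊕b12⊕b13⊕b14⊕b15⊕b24⊕b25⊕b26⊕b27⊕b28⊕b29⊕b30⊕b31 = 1⊕0⊕0⊕0⊕0⊕0⊕1⊕0⊕1⊕0⊕1⊕1⊕1⊕0⊕1⊕1 = 0
s16: b16⊕b17⊕b18⊕b19⊕b20⊕b21⊕b22⊕b23⊕b24⊕b25⊕b26⊕b27⊕b28⊕b29⊕b30⊕b31 = 0⊕0⊕1⊕1⊕0⊕0⊕0⊕1⊕1⊕0⊕1⊕1⊕1⊕0⊕1⊕1 = 1
Syndrome (s16...s1) = 10001 → position 17.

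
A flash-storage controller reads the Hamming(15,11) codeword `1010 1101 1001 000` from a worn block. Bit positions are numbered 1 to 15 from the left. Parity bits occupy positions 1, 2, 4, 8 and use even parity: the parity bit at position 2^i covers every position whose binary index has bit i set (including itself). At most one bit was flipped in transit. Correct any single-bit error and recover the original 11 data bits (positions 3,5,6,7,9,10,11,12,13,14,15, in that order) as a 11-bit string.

11101000000

s1: b1⊕b3⊕b5⊕b7⊕b9⊕b11⊕b13⊕b15 = 1⊕1⊕1⊕0⊕1⊕0⊕0⊕0 = 0
s2: b2⊕b3⊕b6⊕b7⊕b10⊕b11⊕b14⊕b15 = 0⊕1⊕1⊕0⊕0⊕0⊕0⊕0 = 0
s4: b4⊕b5⊕b6⊕b7⊕b12⊕b13⊕b14⊕b15 = 0⊕1⊕1⊕0⊕1⊕0⊕0⊕0 = 1
s8: b8⊕b9⊕b10⊕b11⊕b12⊕b13⊕b14⊕b15 = 1⊕1⊕0⊕0⊕1⊕0⊕0⊕0 = 1
Syndrome (s8...s1) = 1100 → position 12.
Flip bit 12: corrected codeword = 101011011000000
Data bits at positions 3,5,6,7,9,10,11,12,13,14,15: 11101000000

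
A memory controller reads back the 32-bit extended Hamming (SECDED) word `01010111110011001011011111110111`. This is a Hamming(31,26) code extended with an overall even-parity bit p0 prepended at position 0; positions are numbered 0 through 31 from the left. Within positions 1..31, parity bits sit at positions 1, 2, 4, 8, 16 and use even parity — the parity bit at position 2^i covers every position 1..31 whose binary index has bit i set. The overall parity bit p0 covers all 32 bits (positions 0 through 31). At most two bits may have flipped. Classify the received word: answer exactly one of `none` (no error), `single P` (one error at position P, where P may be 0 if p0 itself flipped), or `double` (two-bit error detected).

s1: b1⊕b3⊕b5⊕b7⊕b9⊕b11⊕b13⊕b15⊕b17⊕b19⊕b21⊕b23⊕b25⊕b27⊕b29⊕b31 = 1⊕1⊕1⊕1⊕1⊕0⊕1⊕0⊕0⊕1⊕1⊕1⊕1⊕1⊕1⊕1 = 1
s2: b2⊕b3⊕b6⊕b7⊕b10⊕b11⊕b14⊕b15⊕b18⊕b19⊕b22⊕b23⊕b26⊕b27⊕b30⊕b31 = 0⊕1⊕1⊕1⊕0⊕0⊕0⊕0⊕1⊕1⊕1⊕1⊕1⊕1⊕1⊕1 = 1
s4: b4⊕b5⊕b6⊕b7⊕b12⊕b13⊕b14⊕b15⊕b20⊕b21⊕b22⊕b23⊕b28⊕b29⊕b30⊕b31 = 0⊕1⊕1⊕1⊕1⊕1⊕0⊕0⊕0⊕1⊕1⊕1⊕0⊕1⊕1⊕1 = 1
s8: b8⊕b9⊕b10⊕b11⊕b12⊕b13⊕b14⊕b15⊕b24⊕b25⊕b26⊕b27⊕b28⊕b29⊕b30⊕b31 = 1⊕1⊕0⊕0⊕1⊕1⊕0⊕0⊕1⊕1⊕1⊕1⊕0⊕1⊕1⊕1 = 1
s16: b16⊕b17⊕b18⊕b19⊕b20⊕b21⊕b22⊕b23⊕b24⊕b25⊕b26⊕b27⊕b28⊕b29⊕b30⊕b31 = 1⊕0⊕1⊕1⊕0⊕1⊕1⊕1⊕1⊕1⊕1⊕1⊕0⊕1⊕1⊕1 = 1
Syndrome (s16...s1) = 11111 → position 31.
Overall parity (XOR of all 32 bits, including p0): 0⊕1⊕0⊕1⊕0⊕1⊕1⊕1⊕1⊕1⊕0⊕0⊕1⊕1⊕0⊕0⊕1⊕0⊕1⊕1⊕0⊕1⊕1⊕1⊕1⊕1⊕1⊕1⊕0⊕1⊕1⊕1 = 0
Overall=0, syndrome position=31 → double-bit error detected (uncorrectable).

double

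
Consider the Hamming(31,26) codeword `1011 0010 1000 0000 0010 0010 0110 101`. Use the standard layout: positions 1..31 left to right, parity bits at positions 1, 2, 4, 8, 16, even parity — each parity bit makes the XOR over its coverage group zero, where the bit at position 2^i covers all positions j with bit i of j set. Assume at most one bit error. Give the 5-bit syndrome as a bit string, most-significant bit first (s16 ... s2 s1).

s1: b1⊕b3⊕b5⊕b7⊕b9⊕b11⊕b13⊕b15⊕b17⊕b19⊕b21⊕b23⊕b25⊕b27⊕b29⊕b31 = 1⊕1⊕0⊕1⊕1⊕0⊕0⊕0⊕0⊕1⊕0⊕1⊕0⊕1⊕1⊕1 = 1
s2: b2⊕b3⊕b6⊕b7⊕b10⊕b11⊕b14⊕b15⊕b18⊕b19⊕b22⊕b23⊕b26⊕b27⊕b30⊕b31 = 0⊕1⊕0⊕1⊕0⊕0⊕0⊕0⊕0⊕1⊕0⊕1⊕1⊕1⊕0⊕1 = 1
s4: b4⊕b5⊕b6⊕b7⊕b12⊕b13⊕b14⊕b15⊕b20⊕b21⊕b22⊕b23⊕b28⊕b29⊕b30⊕b31 = 1⊕0⊕0⊕1⊕0⊕0⊕0⊕0⊕0⊕0⊕0⊕1⊕0⊕1⊕0⊕1 = 1
s8: b8⊕b9⊕b10⊕b11⊕b12⊕b13⊕b14⊕b15⊕b24⊕b25⊕b26⊕b27⊕b28⊕b29⊕b30⊕b31 = 0⊕1⊕0⊕0⊕0⊕0⊕0⊕0⊕0⊕0⊕1⊕1⊕0⊕1⊕0⊕1 = 1
s16: b16⊕b17⊕b18⊕b19⊕b20⊕b21⊕b22⊕b23⊕b24⊕b25⊕b26⊕b27⊕b28⊕b29⊕b30⊕b31 = 0⊕0⊕0⊕1⊕0⊕0⊕0⊕1⊕0⊕0⊕1⊕1⊕0⊕1⊕0⊕1 = 0
Syndrome (s16...s1) = 01111 → position 15.

01111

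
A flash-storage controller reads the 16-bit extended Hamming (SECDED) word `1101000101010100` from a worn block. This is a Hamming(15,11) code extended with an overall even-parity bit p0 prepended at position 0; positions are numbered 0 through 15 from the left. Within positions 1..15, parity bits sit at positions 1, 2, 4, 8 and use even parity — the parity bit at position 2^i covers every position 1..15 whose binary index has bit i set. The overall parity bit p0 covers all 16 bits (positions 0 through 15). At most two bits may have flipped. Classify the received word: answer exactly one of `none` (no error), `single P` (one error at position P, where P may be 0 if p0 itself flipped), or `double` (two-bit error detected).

single 10

s1: b1⊕b3⊕b5⊕b7⊕b9⊕b11⊕b13⊕b15 = 1⊕1⊕0⊕1⊕1⊕1⊕1⊕0 = 0
s2: b2⊕b3⊕b6⊕b7⊕b10⊕b11⊕b14⊕b15 = 0⊕1⊕0⊕1⊕0⊕1⊕0⊕0 = 1
s4: b4⊕b5⊕b6⊕b7⊕b12⊕b13⊕b14⊕b15 = 0⊕0⊕0⊕1⊕0⊕1⊕0⊕0 = 0
s8: b8⊕b9⊕b10⊕b11⊕b12⊕b13⊕b14⊕b15 = 0⊕1⊕0⊕1⊕0⊕1⊕0⊕0 = 1
Syndrome (s8...s1) = 1010 → position 10.
Overall parity (XOR of all 16 bits, including p0): 1⊕1⊕0⊕1⊕0⊕0⊕0⊕1⊕0⊕1⊕0⊕1⊕0⊕1⊕0⊕0 = 1
Overall=1, syndrome position=10 → single-bit error at position 10.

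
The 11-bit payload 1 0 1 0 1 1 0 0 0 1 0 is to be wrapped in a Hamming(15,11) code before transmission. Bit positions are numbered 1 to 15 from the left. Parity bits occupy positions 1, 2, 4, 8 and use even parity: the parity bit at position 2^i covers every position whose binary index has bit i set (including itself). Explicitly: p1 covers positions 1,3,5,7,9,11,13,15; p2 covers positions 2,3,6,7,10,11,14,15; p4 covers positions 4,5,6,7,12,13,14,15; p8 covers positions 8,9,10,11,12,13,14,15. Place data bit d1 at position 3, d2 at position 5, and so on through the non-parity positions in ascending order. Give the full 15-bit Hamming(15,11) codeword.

Place data bits at non-power-of-two positions: b3=1, b5=0, b6=1, b7=0, b9=1, b10=1, b11=0, b12=0, b13=0, b14=1, b15=0.
p1 = XOR of data positions {3,5,7,9,11,13,15} = 1⊕0⊕0⊕1⊕0⊕0⊕0 = 0
p2 = XOR of data positions {3,6,7,10,11,14,15} = 1⊕1⊕0⊕1⊕0⊕1⊕0 = 0
p4 = XOR of data positions {5,6,7,12,13,14,15} = 0⊕1⊕0⊕0⊕0⊕1⊕0 = 0
p8 = XOR of data positions {9,10,11,12,13,14,15} = 1⊕1⊕0⊕0⊕0⊕1⊕0 = 1
Codeword b1..b15 = 001001011100010

001001011100010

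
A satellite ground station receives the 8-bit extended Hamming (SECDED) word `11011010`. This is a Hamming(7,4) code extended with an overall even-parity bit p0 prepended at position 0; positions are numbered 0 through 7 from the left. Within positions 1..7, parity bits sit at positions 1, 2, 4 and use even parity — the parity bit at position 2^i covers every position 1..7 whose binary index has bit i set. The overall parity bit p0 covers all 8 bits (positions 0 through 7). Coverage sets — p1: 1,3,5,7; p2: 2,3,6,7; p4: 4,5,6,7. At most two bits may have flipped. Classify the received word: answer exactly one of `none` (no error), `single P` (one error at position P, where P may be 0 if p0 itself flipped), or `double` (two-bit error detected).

s1: b1⊕b3⊕b5⊕b7 = 1⊕1⊕0⊕0 = 0
s2: b2⊕b3⊕b6⊕b7 = 0⊕1⊕1⊕0 = 0
s4: b4⊕b5⊕b6⊕b7 = 1⊕0⊕1⊕0 = 0
Syndrome (s4...s1) = 000 → position 0 (no error).
Overall parity (XOR of all 8 bits, including p0): 1⊕1⊕0⊕1⊕1⊕0⊕1⊕0 = 1
Overall=1, syndrome position=0 → single-bit error at position 0.

single 0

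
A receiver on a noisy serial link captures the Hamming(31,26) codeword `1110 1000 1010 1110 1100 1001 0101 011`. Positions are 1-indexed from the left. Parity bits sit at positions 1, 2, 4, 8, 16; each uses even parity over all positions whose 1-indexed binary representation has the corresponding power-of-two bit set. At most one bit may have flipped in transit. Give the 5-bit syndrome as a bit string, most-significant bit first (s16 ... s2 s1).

s1: b1⊕b3⊕b5⊕b7⊕b9⊕b11⊕b13⊕b15⊕b17⊕b19⊕b21⊕b23⊕b25⊕b27⊕b29⊕b31 = 1⊕1⊕1⊕0⊕1⊕1⊕1⊕1⊕1⊕0⊕1⊕0⊕0⊕0⊕0⊕1 = 0
s2: b2⊕b3⊕b6⊕b7⊕b10⊕b11⊕b14⊕b15⊕b18⊕b19⊕b22⊕b23⊕b26⊕b27⊕b30⊕b31 = 1⊕1⊕0⊕0⊕0⊕1⊕1⊕1⊕1⊕0⊕0⊕0⊕1⊕0⊕1⊕1 = 1
s4: b4⊕b5⊕b6⊕b7⊕b12⊕b13⊕b14⊕b15⊕b20⊕b21⊕b22⊕b23⊕b28⊕b29⊕b30⊕b31 = 0⊕1⊕0⊕0⊕0⊕1⊕1⊕1⊕0⊕1⊕0⊕0⊕1⊕0⊕1⊕1 = 0
s8: b8⊕b9⊕b10⊕b11⊕b12⊕b13⊕b14⊕b15⊕b24⊕b25⊕b26⊕b27⊕b28⊕b29⊕b30⊕b31 = 0⊕1⊕0⊕1⊕0⊕1⊕1⊕1⊕1⊕0⊕1⊕0⊕1⊕0⊕1⊕1 = 0
s16: b16⊕b17⊕b18⊕b19⊕b20⊕b21⊕b22⊕b23⊕b24⊕b25⊕b26⊕b27⊕b28⊕b29⊕b30⊕b31 = 0⊕1⊕1⊕0⊕0⊕1⊕0⊕0⊕1⊕0⊕1⊕0⊕1⊕0⊕1⊕1 = 0
Syndrome (s16...s1) = 00010 → position 2.

00010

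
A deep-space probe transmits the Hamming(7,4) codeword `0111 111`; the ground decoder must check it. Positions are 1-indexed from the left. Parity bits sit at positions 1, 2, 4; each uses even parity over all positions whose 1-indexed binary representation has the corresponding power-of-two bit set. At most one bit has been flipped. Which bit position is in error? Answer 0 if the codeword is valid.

1

s1: b1⊕b3⊕b5⊕b7 = 0⊕1⊕1⊕1 = 1
s2: b2⊕b3⊕b6⊕b7 = 1⊕1⊕1⊕1 = 0
s4: b4⊕b5⊕b6⊕b7 = 1⊕1⊕1⊕1 = 0
Syndrome (s4...s1) = 001 → position 1.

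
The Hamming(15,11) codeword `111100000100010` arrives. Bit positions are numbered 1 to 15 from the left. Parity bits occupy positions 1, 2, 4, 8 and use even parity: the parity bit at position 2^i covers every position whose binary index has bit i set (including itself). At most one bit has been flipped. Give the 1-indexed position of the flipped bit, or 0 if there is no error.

s1: b1⊕b3⊕b5⊕b7⊕b9⊕b11⊕b13⊕b15 = 1⊕1⊕0⊕0⊕0⊕0⊕0⊕0 = 0
s2: b2⊕b3⊕b6⊕b7⊕b10⊕b11⊕b14⊕b15 = 1⊕1⊕0⊕0⊕1⊕0⊕1⊕0 = 0
s4: b4⊕b5⊕b6⊕b7⊕b12⊕b13⊕b14⊕b15 = 1⊕0⊕0⊕0⊕0⊕0⊕1⊕0 = 0
s8: b8⊕b9⊕b10⊕b11⊕b12⊕b13⊕b14⊕b15 = 0⊕0⊕1⊕0⊕0⊕0⊕1⊕0 = 0
Syndrome (s8...s1) = 0000 → position 0 (no error).

0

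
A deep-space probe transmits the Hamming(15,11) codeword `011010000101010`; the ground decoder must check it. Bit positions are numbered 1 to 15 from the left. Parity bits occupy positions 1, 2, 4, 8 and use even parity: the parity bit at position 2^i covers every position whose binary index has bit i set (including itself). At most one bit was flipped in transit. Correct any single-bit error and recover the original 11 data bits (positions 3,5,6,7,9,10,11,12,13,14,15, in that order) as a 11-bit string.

11000100010

s1: b1⊕b3⊕b5⊕b7⊕b9⊕b11⊕b13⊕b15 = 0⊕1⊕1⊕0⊕0⊕0⊕0⊕0 = 0
s2: b2⊕b3⊕b6⊕b7⊕b10⊕b11⊕b14⊕b15 = 1⊕1⊕0⊕0⊕1⊕0⊕1⊕0 = 0
s4: b4⊕b5⊕b6⊕b7⊕b12⊕b13⊕b14⊕b15 = 0⊕1⊕0⊕0⊕1⊕0⊕1⊕0 = 1
s8: b8⊕b9⊕b10⊕b11⊕b12⊕b13⊕b14⊕b15 = 0⊕0⊕1⊕0⊕1⊕0⊕1⊕0 = 1
Syndrome (s8...s1) = 1100 → position 12.
Flip bit 12: corrected codeword = 011010000100010
Data bits at positions 3,5,6,7,9,10,11,12,13,14,15: 11000100010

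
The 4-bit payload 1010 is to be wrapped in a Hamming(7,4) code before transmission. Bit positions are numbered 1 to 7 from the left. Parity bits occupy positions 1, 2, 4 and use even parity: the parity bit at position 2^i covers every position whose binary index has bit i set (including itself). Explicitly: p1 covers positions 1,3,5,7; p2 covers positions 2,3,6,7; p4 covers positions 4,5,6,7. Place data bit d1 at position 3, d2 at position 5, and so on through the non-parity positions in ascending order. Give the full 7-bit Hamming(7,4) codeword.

1011010

Place data bits at non-power-of-two positions: b3=1, b5=0, b6=1, b7=0.
p1 = XOR of data positions {3,5,7} = 1⊕0⊕0 = 1
p2 = XOR of data positions {3,6,7} = 1⊕1⊕0 = 0
p4 = XOR of data positions {5,6,7} = 0⊕1⊕0 = 1
Codeword b1..b7 = 1011010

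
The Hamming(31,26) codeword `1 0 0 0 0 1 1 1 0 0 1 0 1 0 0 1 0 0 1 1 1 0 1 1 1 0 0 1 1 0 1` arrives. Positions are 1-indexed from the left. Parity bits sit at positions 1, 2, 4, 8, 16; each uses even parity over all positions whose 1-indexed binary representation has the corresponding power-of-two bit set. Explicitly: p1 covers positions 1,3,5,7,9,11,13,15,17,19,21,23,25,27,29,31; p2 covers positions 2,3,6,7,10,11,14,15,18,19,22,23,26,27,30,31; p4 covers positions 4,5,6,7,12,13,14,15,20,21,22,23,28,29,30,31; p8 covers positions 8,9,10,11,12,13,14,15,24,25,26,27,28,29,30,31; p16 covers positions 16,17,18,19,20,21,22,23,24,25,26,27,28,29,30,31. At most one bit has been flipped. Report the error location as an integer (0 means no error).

4

s1: b1⊕b3⊕b5⊕b7⊕b9⊕b11⊕b13⊕b15⊕b17⊕b19⊕b21⊕b23⊕b25⊕b27⊕b29⊕b31 = 1⊕0⊕0⊕1⊕0⊕1⊕1⊕0⊕0⊕1⊕1⊕1⊕1⊕0⊕1⊕1 = 0
s2: b2⊕b3⊕b6⊕b7⊕b10⊕b11⊕b14⊕b15⊕b18⊕b19⊕b22⊕b23⊕b26⊕b27⊕b30⊕b31 = 0⊕0⊕1⊕1⊕0⊕1⊕0⊕0⊕0⊕1⊕0⊕1⊕0⊕0⊕0⊕1 = 0
s4: b4⊕b5⊕b6⊕b7⊕b12⊕b13⊕b14⊕b15⊕b20⊕b21⊕b22⊕b23⊕b28⊕b29⊕b30⊕b31 = 0⊕0⊕1⊕1⊕0⊕1⊕0⊕0⊕1⊕1⊕0⊕1⊕1⊕1⊕0⊕1 = 1
s8: b8⊕b9⊕b10⊕b11⊕b12⊕b13⊕b14⊕b15⊕b24⊕b25⊕b26⊕b27⊕b28⊕b29⊕b30⊕b31 = 1⊕0⊕0⊕1⊕0⊕1⊕0⊕0⊕1⊕1⊕0⊕0⊕1⊕1⊕0⊕1 = 0
s16: b16⊕b17⊕b18⊕b19⊕b20⊕b21⊕b22⊕b23⊕b24⊕b25⊕b26⊕b27⊕b28⊕b29⊕b30⊕b31 = 1⊕0⊕0⊕1⊕1⊕1⊕0⊕1⊕1⊕1⊕0⊕0⊕1⊕1⊕0⊕1 = 0
Syndrome (s16...s1) = 00100 → position 4.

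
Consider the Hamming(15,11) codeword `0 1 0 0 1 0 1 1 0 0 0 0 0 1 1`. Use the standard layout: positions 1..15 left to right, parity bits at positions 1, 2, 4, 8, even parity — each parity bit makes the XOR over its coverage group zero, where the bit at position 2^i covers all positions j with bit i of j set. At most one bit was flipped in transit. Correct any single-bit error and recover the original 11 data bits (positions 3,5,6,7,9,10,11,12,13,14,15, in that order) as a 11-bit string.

01011000011

s1: b1⊕b3⊕b5⊕b7⊕b9⊕b11⊕b13⊕b15 = 0⊕0⊕1⊕1⊕0⊕0⊕0⊕1 = 1
s2: b2⊕b3⊕b6⊕b7⊕b10⊕b11⊕b14⊕b15 = 1⊕0⊕0⊕1⊕0⊕0⊕1⊕1 = 0
s4: b4⊕b5⊕b6⊕b7⊕b12⊕b13⊕b14⊕b15 = 0⊕1⊕0⊕1⊕0⊕0⊕1⊕1 = 0
s8: b8⊕b9⊕b10⊕b11⊕b12⊕b13⊕b14⊕b15 = 1⊕0⊕0⊕0⊕0⊕0⊕1⊕1 = 1
Syndrome (s8...s1) = 1001 → position 9.
Flip bit 9: corrected codeword = 010010111000011
Data bits at positions 3,5,6,7,9,10,11,12,13,14,15: 01011000011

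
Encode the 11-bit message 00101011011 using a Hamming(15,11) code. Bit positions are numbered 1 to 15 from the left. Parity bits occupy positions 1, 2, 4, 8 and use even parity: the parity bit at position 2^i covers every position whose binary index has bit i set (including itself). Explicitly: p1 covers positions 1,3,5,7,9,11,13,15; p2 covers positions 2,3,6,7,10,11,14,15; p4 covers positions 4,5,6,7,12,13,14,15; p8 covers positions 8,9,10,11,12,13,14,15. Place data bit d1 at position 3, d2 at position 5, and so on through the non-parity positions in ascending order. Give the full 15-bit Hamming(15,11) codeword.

Place data bits at non-power-of-two positions: b3=0, b5=0, b6=1, b7=0, b9=1, b10=0, b11=1, b12=1, b13=0, b14=1, b15=1.
p1 = XOR of data positions {3,5,7,9,11,13,15} = 0⊕0⊕0⊕1⊕1⊕0⊕1 = 1
p2 = XOR of data positions {3,6,7,10,11,14,15} = 0⊕1⊕0⊕0⊕1⊕1⊕1 = 0
p4 = XOR of data positions {5,6,7,12,13,14,15} = 0⊕1⊕0⊕1⊕0⊕1⊕1 = 0
p8 = XOR of data positions {9,10,11,12,13,14,15} = 1⊕0⊕1⊕1⊕0⊕1⊕1 = 1
Codeword b1..b15 = 100001011011011

100001011011011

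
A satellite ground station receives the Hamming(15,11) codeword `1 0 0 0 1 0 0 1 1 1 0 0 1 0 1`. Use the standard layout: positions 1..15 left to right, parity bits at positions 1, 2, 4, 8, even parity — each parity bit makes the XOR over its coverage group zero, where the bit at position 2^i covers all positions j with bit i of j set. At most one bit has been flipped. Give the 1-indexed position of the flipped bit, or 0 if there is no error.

s1: b1⊕b3⊕b5⊕b7⊕b9⊕b11⊕b13⊕b15 = 1⊕0⊕1⊕0⊕1⊕0⊕1⊕1 = 1
s2: b2⊕b3⊕b6⊕b7⊕b10⊕b11⊕b14⊕b15 = 0⊕0⊕0⊕0⊕1⊕0⊕0⊕1 = 0
s4: b4⊕b5⊕b6⊕b7⊕b12⊕b13⊕b14⊕b15 = 0⊕1⊕0⊕0⊕0⊕1⊕0⊕1 = 1
s8: b8⊕b9⊕b10⊕b11⊕b12⊕b13⊕b14⊕b15 = 1⊕1⊕1⊕0⊕0⊕1⊕0⊕1 = 1
Syndrome (s8...s1) = 1101 → position 13.

13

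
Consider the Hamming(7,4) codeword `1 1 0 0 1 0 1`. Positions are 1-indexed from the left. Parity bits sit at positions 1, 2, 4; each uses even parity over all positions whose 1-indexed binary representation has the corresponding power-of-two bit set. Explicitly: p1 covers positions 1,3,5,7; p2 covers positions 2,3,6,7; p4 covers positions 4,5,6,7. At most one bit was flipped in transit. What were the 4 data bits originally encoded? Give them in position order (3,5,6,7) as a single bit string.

0101

s1: b1⊕b3⊕b5⊕b7 = 1⊕0⊕1⊕1 = 1
s2: b2⊕b3⊕b6⊕b7 = 1⊕0⊕0⊕1 = 0
s4: b4⊕b5⊕b6⊕b7 = 0⊕1⊕0⊕1 = 0
Syndrome (s4...s1) = 001 → position 1.
Flip bit 1: corrected codeword = 0100101
Data bits at positions 3,5,6,7: 0101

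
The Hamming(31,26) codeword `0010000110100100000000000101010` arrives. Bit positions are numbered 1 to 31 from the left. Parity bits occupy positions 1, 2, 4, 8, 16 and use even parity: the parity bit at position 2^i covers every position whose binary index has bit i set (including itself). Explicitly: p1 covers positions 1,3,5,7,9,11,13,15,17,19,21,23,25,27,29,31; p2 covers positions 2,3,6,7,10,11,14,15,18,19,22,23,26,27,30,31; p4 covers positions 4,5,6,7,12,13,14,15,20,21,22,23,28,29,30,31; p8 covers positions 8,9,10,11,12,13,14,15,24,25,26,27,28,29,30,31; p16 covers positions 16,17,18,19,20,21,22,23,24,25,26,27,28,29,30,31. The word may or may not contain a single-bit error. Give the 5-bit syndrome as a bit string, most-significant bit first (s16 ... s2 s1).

s1: b1⊕b3⊕b5⊕b7⊕b9⊕b11⊕b13⊕b15⊕b17⊕b19⊕b21⊕b23⊕b25⊕b27⊕b29⊕b31 = 0⊕1⊕0⊕0⊕1⊕1⊕0⊕0⊕0⊕0⊕0⊕0⊕0⊕0⊕0⊕0 = 1
s2: b2⊕b3⊕b6⊕b7⊕b10⊕b11⊕b14⊕b15⊕b18⊕b19⊕b22⊕b23⊕b26⊕b27⊕b30⊕b31 = 0⊕1⊕0⊕0⊕0⊕1⊕1⊕0⊕0⊕0⊕0⊕0⊕1⊕0⊕1⊕0 = 1
s4: b4⊕b5⊕b6⊕b7⊕b12⊕b13⊕b14⊕b15⊕b20⊕b21⊕b22⊕b23⊕b28⊕b29⊕b30⊕b31 = 0⊕0⊕0⊕0⊕0⊕0⊕1⊕0⊕0⊕0⊕0⊕0⊕1⊕0⊕1⊕0 = 1
s8: b8⊕b9⊕b10⊕b11⊕b12⊕b13⊕b14⊕b15⊕b24⊕b25⊕b26⊕b27⊕b28⊕b29⊕b30⊕b31 = 1⊕1⊕0⊕1⊕0⊕0⊕1⊕0⊕0⊕0⊕1⊕0⊕1⊕0⊕1⊕0 = 1
s16: b16⊕b17⊕b18⊕b19⊕b20⊕b21⊕b22⊕b23⊕b24⊕b25⊕b26⊕b27⊕b28⊕b29⊕b30⊕b31 = 0⊕0⊕0⊕0⊕0⊕0⊕0⊕0⊕0⊕0⊕1⊕0⊕1⊕0⊕1⊕0 = 1
Syndrome (s16...s1) = 11111 → position 31.

11111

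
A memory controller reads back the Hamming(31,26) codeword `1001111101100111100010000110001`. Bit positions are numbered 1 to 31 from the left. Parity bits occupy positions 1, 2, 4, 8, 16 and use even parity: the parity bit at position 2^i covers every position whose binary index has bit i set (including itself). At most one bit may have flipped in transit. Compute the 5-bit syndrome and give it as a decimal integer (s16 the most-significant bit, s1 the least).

s1: b1⊕b3⊕b5⊕b7⊕b9⊕b11⊕b13⊕b15⊕b17⊕b19⊕b21⊕b23⊕b25⊕b27⊕b29⊕b31 = 1⊕0⊕1⊕1⊕0⊕1⊕0⊕1⊕1⊕0⊕1⊕0⊕0⊕1⊕0⊕1 = 1
s2: b2⊕b3⊕b6⊕b7⊕b10⊕b11⊕b14⊕b15⊕b18⊕b19⊕b22⊕b23⊕b26⊕b27⊕b30⊕b31 = 0⊕0⊕1⊕1⊕1⊕1⊕1⊕1⊕0⊕0⊕0⊕0⊕1⊕1⊕0⊕1 = 1
s4: b4⊕b5⊕b6⊕b7⊕b12⊕b13⊕b14⊕b15⊕b20⊕b21⊕b22⊕b23⊕b28⊕b29⊕b30⊕b31 = 1⊕1⊕1⊕1⊕0⊕0⊕1⊕1⊕0⊕1⊕0⊕0⊕0⊕0⊕0⊕1 = 0
s8: b8⊕b9⊕b10⊕b11⊕b12⊕b13⊕b14⊕b15⊕b24⊕b25⊕b26⊕b27⊕b28⊕b29⊕b30⊕b31 = 1⊕0⊕1⊕1⊕0⊕0⊕1⊕1⊕0⊕0⊕1⊕1⊕0⊕0⊕0⊕1 = 0
s16: b16⊕b17⊕b18⊕b19⊕b20⊕b21⊕b22⊕b23⊕b24⊕b25⊕b26⊕b27⊕b28⊕b29⊕b30⊕b31 = 1⊕1⊕0⊕0⊕0⊕1⊕0⊕0⊕0⊕0⊕1⊕1⊕0⊕0⊕0⊕1 = 0
Syndrome (s16...s1) = 00011 → position 3.

3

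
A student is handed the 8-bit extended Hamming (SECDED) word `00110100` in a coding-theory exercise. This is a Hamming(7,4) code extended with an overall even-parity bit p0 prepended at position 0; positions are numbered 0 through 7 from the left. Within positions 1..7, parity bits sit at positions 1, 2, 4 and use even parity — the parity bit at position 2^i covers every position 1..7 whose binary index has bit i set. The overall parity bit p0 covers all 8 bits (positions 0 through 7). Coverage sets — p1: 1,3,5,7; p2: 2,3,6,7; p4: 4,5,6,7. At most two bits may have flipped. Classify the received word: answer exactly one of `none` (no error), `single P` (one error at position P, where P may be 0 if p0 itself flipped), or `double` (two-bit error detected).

s1: b1⊕b3⊕b5⊕b7 = 0⊕1⊕1⊕0 = 0
s2: b2⊕b3⊕b6⊕b7 = 1⊕1⊕0⊕0 = 0
s4: b4⊕b5⊕b6⊕b7 = 0⊕1⊕0⊕0 = 1
Syndrome (s4...s1) = 100 → position 4.
Overall parity (XOR of all 8 bits, including p0): 0⊕0⊕1⊕1⊕0⊕1⊕0⊕0 = 1
Overall=1, syndrome position=4 → single-bit error at position 4.

single 4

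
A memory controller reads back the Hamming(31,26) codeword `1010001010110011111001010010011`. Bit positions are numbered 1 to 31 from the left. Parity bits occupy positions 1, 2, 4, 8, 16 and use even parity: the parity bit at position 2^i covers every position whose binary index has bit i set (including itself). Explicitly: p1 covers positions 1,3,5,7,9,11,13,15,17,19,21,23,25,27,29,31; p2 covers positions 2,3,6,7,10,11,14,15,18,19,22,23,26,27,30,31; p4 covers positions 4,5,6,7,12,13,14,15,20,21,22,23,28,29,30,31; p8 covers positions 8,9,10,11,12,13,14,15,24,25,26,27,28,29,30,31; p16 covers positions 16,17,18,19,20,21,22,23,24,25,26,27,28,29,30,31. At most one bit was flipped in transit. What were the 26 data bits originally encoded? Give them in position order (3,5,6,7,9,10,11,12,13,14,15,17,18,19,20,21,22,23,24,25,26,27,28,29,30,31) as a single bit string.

10011011001111001010010011

s1: b1⊕b3⊕b5⊕b7⊕b9⊕b11⊕b13⊕b15⊕b17⊕b19⊕b21⊕b23⊕b25⊕b27⊕b29⊕b31 = 1⊕1⊕0⊕1⊕1⊕1⊕0⊕1⊕1⊕1⊕0⊕0⊕0⊕1⊕0⊕1 = 0
s2: b2⊕b3⊕b6⊕b7⊕b10⊕b11⊕b14⊕b15⊕b18⊕b19⊕b22⊕b23⊕b26⊕b27⊕b30⊕b31 = 0⊕1⊕0⊕1⊕0⊕1⊕0⊕1⊕1⊕1⊕1⊕0⊕0⊕1⊕1⊕1 = 0
s4: b4⊕b5⊕b6⊕b7⊕b12⊕b13⊕b14⊕b15⊕b20⊕b21⊕b22⊕b23⊕b28⊕b29⊕b30⊕b31 = 0⊕0⊕0⊕1⊕1⊕0⊕0⊕1⊕0⊕0⊕1⊕0⊕0⊕0⊕1⊕1 = 0
s8: b8⊕b9⊕b10⊕b11⊕b12⊕b13⊕b14⊕b15⊕b24⊕b25⊕b26⊕b27⊕b28⊕b29⊕b30⊕b31 = 0⊕1⊕0⊕1⊕1⊕0⊕0⊕1⊕1⊕0⊕0⊕1⊕0⊕0⊕1⊕1 = 0
s16: b16⊕b17⊕b18⊕b19⊕b20⊕b21⊕b22⊕b23⊕b24⊕b25⊕b26⊕b27⊕b28⊕b29⊕b30⊕b31 = 1⊕1⊕1⊕1⊕0⊕0⊕1⊕0⊕1⊕0⊕0⊕1⊕0⊕0⊕1⊕1 = 1
Syndrome (s16...s1) = 10000 → position 16.
Flip bit 16: corrected codeword = 1010001010110010111001010010011
Data bits at positions 3,5,6,7,9,10,11,12,13,14,15,17,18,19,20,21,22,23,24,25,26,27,28,29,30,31: 10011011001111001010010011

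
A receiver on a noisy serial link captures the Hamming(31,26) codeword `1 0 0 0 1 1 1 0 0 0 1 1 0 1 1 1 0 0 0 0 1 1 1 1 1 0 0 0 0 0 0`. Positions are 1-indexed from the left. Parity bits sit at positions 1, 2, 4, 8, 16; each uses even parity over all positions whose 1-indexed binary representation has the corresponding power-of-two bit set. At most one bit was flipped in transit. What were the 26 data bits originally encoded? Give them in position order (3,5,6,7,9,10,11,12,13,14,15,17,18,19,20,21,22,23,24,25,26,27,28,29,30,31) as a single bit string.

s1: b1⊕b3⊕b5⊕b7⊕b9⊕b11⊕b13⊕b15⊕b17⊕b19⊕b21⊕b23⊕b25⊕b27⊕b29⊕b31 = 1⊕0⊕1⊕1⊕0⊕1⊕0⊕1⊕0⊕0⊕1⊕1⊕1⊕0⊕0⊕0 = 0
s2: b2⊕b3⊕b6⊕b7⊕b10⊕b11⊕b14⊕b15⊕b18⊕b19⊕b22⊕b23⊕b26⊕b27⊕b30⊕b31 = 0⊕0⊕1⊕1⊕0⊕1⊕1⊕1⊕0⊕0⊕1⊕1⊕0⊕0⊕0⊕0 = 1
s4: b4⊕b5⊕b6⊕b7⊕b12⊕b13⊕b14⊕b15⊕b20⊕b21⊕b22⊕b23⊕b28⊕b29⊕b30⊕b31 = 0⊕1⊕1⊕1⊕1⊕0⊕1⊕1⊕0⊕1⊕1⊕1⊕0⊕0⊕0⊕0 = 1
s8: b8⊕b9⊕b10⊕b11⊕b12⊕b13⊕b14⊕b15⊕b24⊕b25⊕b26⊕b27⊕b28⊕b29⊕b30⊕b31 = 0⊕0⊕0⊕1⊕1⊕0⊕1⊕1⊕1⊕1⊕0⊕0⊕0⊕0⊕0⊕0 = 0
s16: b16⊕b17⊕b18⊕b19⊕b20⊕b21⊕b22⊕b23⊕b24⊕b25⊕b26⊕b27⊕b28⊕b29⊕b30⊕b31 = 1⊕0⊕0⊕0⊕0⊕1⊕1⊕1⊕1⊕1⊕0⊕0⊕0⊕0⊕0⊕0 = 0
Syndrome (s16...s1) = 00110 → position 6.
Flip bit 6: corrected codeword = 1000101000110111000011111000000
Data bits at positions 3,5,6,7,9,10,11,12,13,14,15,17,18,19,20,21,22,23,24,25,26,27,28,29,30,31: 01010011011000011111000000

01010011011000011111000000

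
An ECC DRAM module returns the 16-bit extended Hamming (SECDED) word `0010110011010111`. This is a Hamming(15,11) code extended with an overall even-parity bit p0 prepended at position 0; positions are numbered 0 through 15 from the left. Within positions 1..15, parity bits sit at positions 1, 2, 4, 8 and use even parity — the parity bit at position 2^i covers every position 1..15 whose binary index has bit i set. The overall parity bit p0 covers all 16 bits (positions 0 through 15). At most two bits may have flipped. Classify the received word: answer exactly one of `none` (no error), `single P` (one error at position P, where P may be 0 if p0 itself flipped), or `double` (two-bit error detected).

s1: b1⊕b3⊕b5⊕b7⊕b9⊕b11⊕b13⊕b15 = 0⊕0⊕1⊕0⊕1⊕1⊕1⊕1 = 1
s2: b2⊕b3⊕b6⊕b7⊕b10⊕b11⊕b14⊕b15 = 1⊕0⊕0⊕0⊕0⊕1⊕1⊕1 = 0
s4: b4⊕b5⊕b6⊕b7⊕b12⊕b13⊕b14⊕b15 = 1⊕1⊕0⊕0⊕0⊕1⊕1⊕1 = 1
s8: b8⊕b9⊕b10⊕b11⊕b12⊕b13⊕b14⊕b15 = 1⊕1⊕0⊕1⊕0⊕1⊕1⊕1 = 0
Syndrome (s8...s1) = 0101 → position 5.
Overall parity (XOR of all 16 bits, including p0): 0⊕0⊕1⊕0⊕1⊕1⊕0⊕0⊕1⊕1⊕0⊕1⊕0⊕1⊕1⊕1 = 1
Overall=1, syndrome position=5 → single-bit error at position 5.

single 5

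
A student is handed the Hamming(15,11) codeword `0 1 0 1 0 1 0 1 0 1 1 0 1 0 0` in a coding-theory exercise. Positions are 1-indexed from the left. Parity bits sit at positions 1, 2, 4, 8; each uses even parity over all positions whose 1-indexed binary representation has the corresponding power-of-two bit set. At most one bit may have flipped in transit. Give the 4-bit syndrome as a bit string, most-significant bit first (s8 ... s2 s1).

0100

s1: b1⊕b3⊕b5⊕b7⊕b9⊕b11⊕b13⊕b15 = 0⊕0⊕0⊕0⊕0⊕1⊕1⊕0 = 0
s2: b2⊕b3⊕b6⊕b7⊕b10⊕b11⊕b14⊕b15 = 1⊕0⊕1⊕0⊕1⊕1⊕0⊕0 = 0
s4: b4⊕b5⊕b6⊕b7⊕b12⊕b13⊕b14⊕b15 = 1⊕0⊕1⊕0⊕0⊕1⊕0⊕0 = 1
s8: b8⊕b9⊕b10⊕b11⊕b12⊕b13⊕b14⊕b15 = 1⊕0⊕1⊕1⊕0⊕1⊕0⊕0 = 0
Syndrome (s8...s1) = 0100 → position 4.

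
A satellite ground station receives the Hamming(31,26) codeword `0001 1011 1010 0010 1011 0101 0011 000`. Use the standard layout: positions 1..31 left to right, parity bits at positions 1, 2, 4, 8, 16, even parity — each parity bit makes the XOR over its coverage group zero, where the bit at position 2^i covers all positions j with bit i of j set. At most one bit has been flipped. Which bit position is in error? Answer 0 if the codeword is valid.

s1: b1⊕b3⊕b5⊕b7⊕b9⊕b11⊕b13⊕b15⊕b17⊕b19⊕b21⊕b23⊕b25⊕b27⊕b29⊕b31 = 0⊕0⊕1⊕1⊕1⊕1⊕0⊕1⊕1⊕1⊕0⊕0⊕0⊕1⊕0⊕0 = 0
s2: b2⊕b3⊕b6⊕b7⊕b10⊕b11⊕b14⊕b15⊕b18⊕b19⊕b22⊕b23⊕b26⊕b27⊕b30⊕b31 = 0⊕0⊕0⊕1⊕0⊕1⊕0⊕1⊕0⊕1⊕1⊕0⊕0⊕1⊕0⊕0 = 0
s4: b4⊕b5⊕b6⊕b7⊕b12⊕b13⊕b14⊕b15⊕b20⊕b21⊕b22⊕b23⊕b28⊕b29⊕b30⊕b31 = 1⊕1⊕0⊕1⊕0⊕0⊕0⊕1⊕1⊕0⊕1⊕0⊕1⊕0⊕0⊕0 = 1
s8: b8⊕b9⊕b10⊕b11⊕b12⊕b13⊕b14⊕b15⊕b24⊕b25⊕b26⊕b27⊕b28⊕b29⊕b30⊕b31 = 1⊕1⊕0⊕1⊕0⊕0⊕0⊕1⊕1⊕0⊕0⊕1⊕1⊕0⊕0⊕0 = 1
s16: b16⊕b17⊕b18⊕b19⊕b20⊕b21⊕b22⊕b23⊕b24⊕b25⊕b26⊕b27⊕b28⊕b29⊕b30⊕b31 = 0⊕1⊕0⊕1⊕1⊕0⊕1⊕0⊕1⊕0⊕0⊕1⊕1⊕0⊕0⊕0 = 1
Syndrome (s16...s1) = 11100 → position 28.

28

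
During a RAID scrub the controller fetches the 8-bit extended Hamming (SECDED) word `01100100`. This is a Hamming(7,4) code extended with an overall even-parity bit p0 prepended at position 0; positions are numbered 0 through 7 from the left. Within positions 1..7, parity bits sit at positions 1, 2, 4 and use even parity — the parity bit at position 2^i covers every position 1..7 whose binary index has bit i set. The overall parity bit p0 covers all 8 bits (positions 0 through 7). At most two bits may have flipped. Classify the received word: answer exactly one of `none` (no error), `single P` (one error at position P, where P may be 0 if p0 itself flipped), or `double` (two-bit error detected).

s1: b1⊕b3⊕b5⊕b7 = 1⊕0⊕1⊕0 = 0
s2: b2⊕b3⊕b6⊕b7 = 1⊕0⊕0⊕0 = 1
s4: b4⊕b5⊕b6⊕b7 = 0⊕1⊕0⊕0 = 1
Syndrome (s4...s1) = 110 → position 6.
Overall parity (XOR of all 8 bits, including p0): 0⊕1⊕1⊕0⊕0⊕1⊕0⊕0 = 1
Overall=1, syndrome position=6 → single-bit error at position 6.

single 6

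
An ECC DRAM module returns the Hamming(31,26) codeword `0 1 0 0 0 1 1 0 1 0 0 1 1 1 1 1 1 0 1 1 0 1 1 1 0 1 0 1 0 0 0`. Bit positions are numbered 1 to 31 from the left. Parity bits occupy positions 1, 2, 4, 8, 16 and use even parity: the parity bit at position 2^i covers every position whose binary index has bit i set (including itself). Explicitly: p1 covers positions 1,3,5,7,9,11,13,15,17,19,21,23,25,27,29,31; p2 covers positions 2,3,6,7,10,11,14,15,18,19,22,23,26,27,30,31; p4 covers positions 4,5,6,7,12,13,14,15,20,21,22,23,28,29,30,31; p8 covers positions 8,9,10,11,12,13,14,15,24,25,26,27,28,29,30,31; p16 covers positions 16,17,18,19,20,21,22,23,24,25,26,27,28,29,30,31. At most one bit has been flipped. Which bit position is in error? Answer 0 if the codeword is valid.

19

s1: b1⊕b3⊕b5⊕b7⊕b9⊕b11⊕b13⊕b15⊕b17⊕b19⊕b21⊕b23⊕b25⊕b27⊕b29⊕b31 = 0⊕0⊕0⊕1⊕1⊕0⊕1⊕1⊕1⊕1⊕0⊕1⊕0⊕0⊕0⊕0 = 1
s2: b2⊕b3⊕b6⊕b7⊕b10⊕b11⊕b14⊕b15⊕b18⊕b19⊕b22⊕b23⊕b26⊕b27⊕b30⊕b31 = 1⊕0⊕1⊕1⊕0⊕0⊕1⊕1⊕0⊕1⊕1⊕1⊕1⊕0⊕0⊕0 = 1
s4: b4⊕b5⊕b6⊕b7⊕b12⊕b13⊕b14⊕b15⊕b20⊕b21⊕b22⊕b23⊕b28⊕b29⊕b30⊕b31 = 0⊕0⊕1⊕1⊕1⊕1⊕1⊕1⊕1⊕0⊕1⊕1⊕1⊕0⊕0⊕0 = 0
s8: b8⊕b9⊕b10⊕b11⊕b12⊕b13⊕b14⊕b15⊕b24⊕b25⊕b26⊕b27⊕b28⊕b29⊕b30⊕b31 = 0⊕1⊕0⊕0⊕1⊕1⊕1⊕1⊕1⊕0⊕1⊕0⊕1⊕0⊕0⊕0 = 0
s16: b16⊕b17⊕b18⊕b19⊕b20⊕b21⊕b22⊕b23⊕b24⊕b25⊕b26⊕b27⊕b28⊕b29⊕b30⊕b31 = 1⊕1⊕0⊕1⊕1⊕0⊕1⊕1⊕1⊕0⊕1⊕0⊕1⊕0⊕0⊕0 = 1
Syndrome (s16...s1) = 10011 → position 19.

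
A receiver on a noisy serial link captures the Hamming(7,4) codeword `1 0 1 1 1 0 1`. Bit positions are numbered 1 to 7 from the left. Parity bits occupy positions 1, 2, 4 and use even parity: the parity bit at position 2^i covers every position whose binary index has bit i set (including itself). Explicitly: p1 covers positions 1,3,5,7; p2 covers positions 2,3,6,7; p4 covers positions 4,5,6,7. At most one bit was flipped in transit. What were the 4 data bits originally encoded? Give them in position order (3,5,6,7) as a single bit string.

1101

s1: b1⊕b3⊕b5⊕b7 = 1⊕1⊕1⊕1 = 0
s2: b2⊕b3⊕b6⊕b7 = 0⊕1⊕0⊕1 = 0
s4: b4⊕b5⊕b6⊕b7 = 1⊕1⊕0⊕1 = 1
Syndrome (s4...s1) = 100 → position 4.
Flip bit 4: corrected codeword = 1010101
Data bits at positions 3,5,6,7: 1101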